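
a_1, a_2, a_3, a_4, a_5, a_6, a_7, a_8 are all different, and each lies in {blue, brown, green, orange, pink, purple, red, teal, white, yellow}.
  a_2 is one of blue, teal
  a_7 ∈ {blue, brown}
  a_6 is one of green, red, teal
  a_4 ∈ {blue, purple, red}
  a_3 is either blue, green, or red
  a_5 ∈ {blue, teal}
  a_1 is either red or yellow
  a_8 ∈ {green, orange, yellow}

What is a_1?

yellow

Among the 8 variables, brown fits only a_7 (and all 8 values in {blue, brown, green, orange, purple, red, teal, yellow} must be used), so a_7 = brown.
The 7 still-open variables draw from only 7 values {blue, green, orange, purple, red, teal, yellow}, so each is used; only a_8 can be orange, hence a_8 = orange.
The 6 still-open variables draw from only 6 values {blue, green, purple, red, teal, yellow}, so each is used; only a_4 can be purple, hence a_4 = purple.
The 5 still-open variables draw from only 5 values {blue, green, red, teal, yellow}, so each is used; only a_1 can be yellow, hence a_1 = yellow.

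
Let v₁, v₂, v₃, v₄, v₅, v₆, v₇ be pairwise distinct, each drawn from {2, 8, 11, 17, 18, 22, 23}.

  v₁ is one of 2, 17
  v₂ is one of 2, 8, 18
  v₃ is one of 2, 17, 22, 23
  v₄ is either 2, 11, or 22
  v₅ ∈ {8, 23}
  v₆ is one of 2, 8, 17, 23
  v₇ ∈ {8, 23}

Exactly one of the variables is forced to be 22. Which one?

The 7 variables draw from only 7 values {2, 8, 11, 17, 18, 22, 23}, so each is used; only v₄ can be 11, hence v₄ = 11.
Among the 6 still-open variables, 18 fits only v₂ (and all 6 values in {2, 8, 17, 18, 22, 23} must be used), so v₂ = 18.
The 5 still-open variables together cover exactly {2, 8, 17, 22, 23} — 5 values for 5 variables — and 22 appears only in v₃'s list, so v₃ = 22.

v₃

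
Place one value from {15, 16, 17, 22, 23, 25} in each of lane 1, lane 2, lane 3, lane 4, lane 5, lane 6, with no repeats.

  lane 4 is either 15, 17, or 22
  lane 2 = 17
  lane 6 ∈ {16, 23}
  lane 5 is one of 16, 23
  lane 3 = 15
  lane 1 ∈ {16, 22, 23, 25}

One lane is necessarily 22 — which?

lane 2's domain is down to {17}, so lane 2 = 17. Remove 17 from lane 4.
lane 3 must be 15 (only option left). So lane 4 can't be 15.
So 22 goes to lane 4.

lane 4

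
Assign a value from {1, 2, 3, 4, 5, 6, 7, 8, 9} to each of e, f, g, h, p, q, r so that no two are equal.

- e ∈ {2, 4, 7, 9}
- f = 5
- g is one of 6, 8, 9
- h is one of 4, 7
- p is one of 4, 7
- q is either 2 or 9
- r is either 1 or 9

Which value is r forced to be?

1

f has just one choice, so f = 5.
h and p between them cover only {4, 7} — a naked pair. Remove those values from e.
The 2 variables e and q are confined to {2, 9}, which locks those values in; drop them from g, r.
So r = 1.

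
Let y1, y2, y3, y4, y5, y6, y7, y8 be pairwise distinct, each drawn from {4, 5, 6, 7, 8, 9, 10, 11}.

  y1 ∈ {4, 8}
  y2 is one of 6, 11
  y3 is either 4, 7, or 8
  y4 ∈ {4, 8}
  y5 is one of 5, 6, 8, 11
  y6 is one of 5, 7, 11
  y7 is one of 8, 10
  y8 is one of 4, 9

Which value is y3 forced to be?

The 8 variables together cover exactly {4, 5, 6, 7, 8, 9, 10, 11} — 8 values for 8 variables — and 9 appears only in y8's list, so y8 = 9.
The 7 still-open variables together cover exactly {4, 5, 6, 7, 8, 10, 11} — 7 values for 7 variables — and 10 appears only in y7's list, so y7 = 10.
y1 and y4 between them cover only {4, 8} — a naked pair. Remove those values from y3, y5.
So y3 = 7.

7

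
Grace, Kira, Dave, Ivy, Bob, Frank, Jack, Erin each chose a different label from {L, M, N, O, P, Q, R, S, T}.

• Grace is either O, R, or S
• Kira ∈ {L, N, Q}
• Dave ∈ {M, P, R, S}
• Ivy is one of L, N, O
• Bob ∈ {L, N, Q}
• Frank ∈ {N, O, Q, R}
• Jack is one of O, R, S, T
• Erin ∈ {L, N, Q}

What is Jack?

T

Kira, Bob, Erin between them cover only {L, N, Q} — a naked triple. Remove those values from Ivy, Frank.
Ivy has just one choice, so Ivy = O. Strike O from Grace, Frank, Jack.
Frank has just one choice, so Frank = R. Remove R from Grace, Dave, Jack.
That leaves Grace = S. Eliminate S elsewhere: Dave, Jack.
So Jack = T.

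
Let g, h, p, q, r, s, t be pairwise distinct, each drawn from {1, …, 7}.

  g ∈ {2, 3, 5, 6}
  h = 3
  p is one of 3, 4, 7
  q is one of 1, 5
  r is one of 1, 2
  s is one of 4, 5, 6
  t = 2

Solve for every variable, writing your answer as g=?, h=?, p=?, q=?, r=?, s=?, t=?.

h's domain is down to {3}, so h = 3. So g, p can't be 3.
t's domain is down to {2}, so t = 2. So g, r can't be 2.
r must be 1 (only option left). Remove 1 from q.
q has just one choice, so q = 5. Remove 5 from g, s.
That leaves g = 6. Strike 6 from s.
s must be 4 (only option left). So p can't be 4.
p's domain is down to {7}, so p = 7.

g=6, h=3, p=7, q=5, r=1, s=4, t=2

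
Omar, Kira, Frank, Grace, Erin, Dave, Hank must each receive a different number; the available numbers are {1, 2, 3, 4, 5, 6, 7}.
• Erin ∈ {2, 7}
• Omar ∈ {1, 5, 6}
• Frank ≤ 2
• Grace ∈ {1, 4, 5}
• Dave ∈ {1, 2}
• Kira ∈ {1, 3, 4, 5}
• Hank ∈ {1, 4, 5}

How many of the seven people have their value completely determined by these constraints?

The 7 variables together cover exactly {1, 2, 3, 4, 5, 6, 7} — 7 values for 7 variables — and 3 appears only in Kira's list, so Kira = 3.
The 6 still-open variables draw from only 6 values {1, 2, 4, 5, 6, 7}, so each is used; only Omar can be 6, hence Omar = 6.
The 5 still-open variables together cover exactly {1, 2, 4, 5, 7} — 5 values for 5 variables — and 7 appears only in Erin's list, so Erin = 7.
Frank and Dave share exactly the 2 values {1, 2}; by pigeonhole those values go to them, so strike 1, 2 from Grace, Hank.
Determined: Omar=6, Kira=3, Erin=7. The other people each still have more than one consistent value. That makes 3.

3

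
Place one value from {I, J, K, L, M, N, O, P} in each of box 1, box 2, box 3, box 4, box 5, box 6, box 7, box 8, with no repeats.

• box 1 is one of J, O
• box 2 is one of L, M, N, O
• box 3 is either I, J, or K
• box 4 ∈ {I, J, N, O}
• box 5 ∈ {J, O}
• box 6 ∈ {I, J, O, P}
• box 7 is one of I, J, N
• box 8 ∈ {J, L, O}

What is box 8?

L

The 8 variables together cover exactly {I, J, K, L, M, N, O, P} — 8 values for 8 variables — and K appears only in box 3's list, so box 3 = K.
Among the 7 still-open variables, M fits only box 2 (and all 7 values in {I, J, L, M, N, O, P} must be used), so box 2 = M.
Among the 6 still-open variables, L fits only box 8 (and all 6 values in {I, J, L, N, O, P} must be used), so box 8 = L.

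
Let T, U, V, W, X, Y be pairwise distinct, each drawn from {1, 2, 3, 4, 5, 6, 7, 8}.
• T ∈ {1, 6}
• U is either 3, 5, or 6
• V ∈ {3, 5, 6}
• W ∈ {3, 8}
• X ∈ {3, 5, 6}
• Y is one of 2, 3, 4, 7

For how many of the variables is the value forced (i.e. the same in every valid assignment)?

2

The 3 variables U, V, X are confined to {3, 5, 6}, which locks those values in; drop them from T, W, Y.
T has just one choice, so T = 1.
W has just one choice, so W = 8.
Determined: T=1, W=8. The other variables each still have more than one consistent value. That makes 2.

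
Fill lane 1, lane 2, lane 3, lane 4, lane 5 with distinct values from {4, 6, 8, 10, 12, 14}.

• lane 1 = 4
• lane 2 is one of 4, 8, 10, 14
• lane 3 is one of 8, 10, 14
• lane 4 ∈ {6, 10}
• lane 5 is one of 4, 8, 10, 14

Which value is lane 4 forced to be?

6

lane 1's domain is down to {4}, so lane 1 = 4. Eliminate 4 elsewhere: lane 2, lane 5.
The 4 still-open variables together cover exactly {6, 8, 10, 14} — 4 values for 4 variables — and 6 appears only in lane 4's list, so lane 4 = 6.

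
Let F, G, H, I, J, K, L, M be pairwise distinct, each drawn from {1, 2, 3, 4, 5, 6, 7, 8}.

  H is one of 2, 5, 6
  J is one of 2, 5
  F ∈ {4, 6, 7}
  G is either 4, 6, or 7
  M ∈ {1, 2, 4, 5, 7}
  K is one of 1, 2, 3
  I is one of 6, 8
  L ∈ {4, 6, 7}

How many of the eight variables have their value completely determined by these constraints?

3

The 8 variables draw from only 8 values {1, 2, 3, 4, 5, 6, 7, 8}, so each is used; only K can be 3, hence K = 3.
The 7 still-open variables draw from only 7 values {1, 2, 4, 5, 6, 7, 8}, so each is used; only M can be 1, hence M = 1.
The 6 still-open variables together cover exactly {2, 4, 5, 6, 7, 8} — 6 values for 6 variables — and 8 appears only in I's list, so I = 8.
The 3 variables F, G, L are confined to {4, 6, 7}, which locks those values in; drop them from H.
Determined: I=8, K=3, M=1. The other variables each still have more than one consistent value. That makes 3.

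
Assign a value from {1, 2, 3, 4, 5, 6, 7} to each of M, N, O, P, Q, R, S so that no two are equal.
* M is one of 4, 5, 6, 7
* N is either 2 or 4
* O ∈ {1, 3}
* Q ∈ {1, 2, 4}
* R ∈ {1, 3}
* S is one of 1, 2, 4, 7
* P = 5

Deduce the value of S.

7

P's domain is down to {5}, so P = 5. Strike 5 from M.
The 6 still-open variables together cover exactly {1, 2, 3, 4, 6, 7} — 6 values for 6 variables — and 6 appears only in M's list, so M = 6.
Among the 5 still-open variables, 7 fits only S (and all 5 values in {1, 2, 3, 4, 7} must be used), so S = 7.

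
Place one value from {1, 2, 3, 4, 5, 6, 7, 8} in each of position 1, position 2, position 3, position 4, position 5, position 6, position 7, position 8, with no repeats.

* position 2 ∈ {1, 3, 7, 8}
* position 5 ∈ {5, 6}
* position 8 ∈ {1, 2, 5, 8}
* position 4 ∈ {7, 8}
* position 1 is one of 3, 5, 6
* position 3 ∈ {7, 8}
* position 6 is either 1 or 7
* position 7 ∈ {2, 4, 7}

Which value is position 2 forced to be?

The 8 variables together cover exactly {1, 2, 3, 4, 5, 6, 7, 8} — 8 values for 8 variables — and 4 appears only in position 7's list, so position 7 = 4.
The 7 still-open variables together cover exactly {1, 2, 3, 5, 6, 7, 8} — 7 values for 7 variables — and 2 appears only in position 8's list, so position 8 = 2.
The 2 variables position 3 and position 4 are confined to {7, 8}, which locks those values in; drop them from position 2, position 6.
That leaves position 6 = 1. Eliminate 1 elsewhere: position 2.
So position 2 = 3.

3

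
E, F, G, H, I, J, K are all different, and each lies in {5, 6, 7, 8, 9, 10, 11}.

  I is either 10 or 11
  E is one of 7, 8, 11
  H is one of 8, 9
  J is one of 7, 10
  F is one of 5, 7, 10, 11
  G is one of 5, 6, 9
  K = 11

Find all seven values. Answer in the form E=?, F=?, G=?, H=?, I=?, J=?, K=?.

E=8, F=5, G=6, H=9, I=10, J=7, K=11

K must be 11 (only option left). So E, F, I can't be 11.
I's domain is down to {10}, so I = 10. Remove 10 from F, J.
J has just one choice, so J = 7. Remove 7 from E, F.
E has just one choice, so E = 8. Strike 8 from H.
F has just one choice, so F = 5. So G can't be 5.
H's domain is down to {9}, so H = 9. Strike 9 from G.
G must be 6 (only option left).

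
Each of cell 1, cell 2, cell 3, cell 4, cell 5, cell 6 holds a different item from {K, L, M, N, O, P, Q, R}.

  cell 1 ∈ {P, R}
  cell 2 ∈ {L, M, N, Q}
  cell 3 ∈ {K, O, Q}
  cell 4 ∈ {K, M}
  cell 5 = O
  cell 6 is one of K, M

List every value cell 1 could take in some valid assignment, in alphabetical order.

cell 5 must be O (only option left). Eliminate O elsewhere: cell 3.
cell 4 and cell 6 between them cover only {K, M} — a naked pair. Remove those values from cell 2, cell 3.
cell 3 must be Q (only option left). So cell 2 can't be Q.
No further eliminations apply; cell 1 can still be any of P, R.

P, R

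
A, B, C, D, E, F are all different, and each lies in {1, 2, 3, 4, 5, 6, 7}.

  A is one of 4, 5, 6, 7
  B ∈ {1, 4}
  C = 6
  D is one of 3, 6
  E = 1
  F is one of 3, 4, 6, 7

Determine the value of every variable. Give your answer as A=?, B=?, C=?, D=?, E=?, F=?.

C has just one choice, so C = 6. Remove 6 from A, D, F.
D must be 3 (only option left). So F can't be 3.
E's domain is down to {1}, so E = 1. Strike 1 from B.
That leaves B = 4. Strike 4 from A, F.
That leaves F = 7. So A can't be 7.
A's domain is down to {5}, so A = 5.

A=5, B=4, C=6, D=3, E=1, F=7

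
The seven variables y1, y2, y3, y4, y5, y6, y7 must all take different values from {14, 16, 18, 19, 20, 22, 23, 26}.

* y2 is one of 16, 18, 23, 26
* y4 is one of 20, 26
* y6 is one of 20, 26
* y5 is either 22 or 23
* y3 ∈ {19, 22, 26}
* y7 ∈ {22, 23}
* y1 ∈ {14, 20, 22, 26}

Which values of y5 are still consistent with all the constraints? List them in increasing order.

22, 23

y4 and y6 share exactly the 2 values {20, 26}; by pigeonhole those values go to them, so strike 20, 26 from y1, y2, y3.
y5 and y7 share exactly the 2 values {22, 23}; by pigeonhole those values go to them, so strike 22, 23 from y1, y2, y3.
y1 has just one choice, so y1 = 14.
y3's domain is down to {19}, so y3 = 19.
No further eliminations apply; y5 can still be any of 22, 23.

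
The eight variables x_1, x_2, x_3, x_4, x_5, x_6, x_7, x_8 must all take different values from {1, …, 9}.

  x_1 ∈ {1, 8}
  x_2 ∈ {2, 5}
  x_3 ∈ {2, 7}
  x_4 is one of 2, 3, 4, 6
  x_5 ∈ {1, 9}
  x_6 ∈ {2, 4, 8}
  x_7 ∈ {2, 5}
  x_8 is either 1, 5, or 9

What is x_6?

4

x_2 and x_7 share exactly the 2 values {2, 5}; by pigeonhole those values go to them, so strike 2, 5 from x_3, x_4, x_6, x_8.
x_3 must be 7 (only option left).
x_5 and x_8 share exactly the 2 values {1, 9}; by pigeonhole those values go to them, so strike 1, 9 from x_1.
x_1's domain is down to {8}, so x_1 = 8. Strike 8 from x_6.
So x_6 = 4.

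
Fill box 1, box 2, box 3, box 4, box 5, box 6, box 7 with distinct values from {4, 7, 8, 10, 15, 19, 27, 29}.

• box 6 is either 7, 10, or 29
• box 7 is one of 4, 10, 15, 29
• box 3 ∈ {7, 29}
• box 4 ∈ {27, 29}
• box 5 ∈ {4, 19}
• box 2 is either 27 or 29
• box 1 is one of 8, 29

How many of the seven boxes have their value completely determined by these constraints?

The 2 variables box 2 and box 4 are confined to {27, 29}, which locks those values in; drop them from box 1, box 3, box 6, box 7.
box 1's domain is down to {8}, so box 1 = 8.
box 3 has just one choice, so box 3 = 7. Remove 7 from box 6.
box 6 must be 10 (only option left). So box 7 can't be 10.
Determined: box 1=8, box 3=7, box 6=10. The other boxes each still have more than one consistent value. That makes 3.

3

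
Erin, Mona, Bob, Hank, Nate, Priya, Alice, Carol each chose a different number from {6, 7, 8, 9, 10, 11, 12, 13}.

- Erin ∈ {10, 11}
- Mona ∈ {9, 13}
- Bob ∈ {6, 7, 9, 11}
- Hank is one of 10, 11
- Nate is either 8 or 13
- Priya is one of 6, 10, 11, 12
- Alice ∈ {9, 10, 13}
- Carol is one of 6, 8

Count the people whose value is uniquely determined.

The 8 variables together cover exactly {6, 7, 8, 9, 10, 11, 12, 13} — 8 values for 8 variables — and 7 appears only in Bob's list, so Bob = 7.
Among the 7 still-open variables, 12 fits only Priya (and all 7 values in {6, 8, 9, 10, 11, 12, 13} must be used), so Priya = 12.
The 6 still-open variables draw from only 6 values {6, 8, 9, 10, 11, 13}, so each is used; only Carol can be 6, hence Carol = 6.
The 5 still-open variables draw from only 5 values {8, 9, 10, 11, 13}, so each is used; only Nate can be 8, hence Nate = 8.
Erin and Hank between them cover only {10, 11} — a naked pair. Remove those values from Alice.
Determined: Bob=7, Nate=8, Priya=12, Carol=6. The other people each still have more than one consistent value. That makes 4.

4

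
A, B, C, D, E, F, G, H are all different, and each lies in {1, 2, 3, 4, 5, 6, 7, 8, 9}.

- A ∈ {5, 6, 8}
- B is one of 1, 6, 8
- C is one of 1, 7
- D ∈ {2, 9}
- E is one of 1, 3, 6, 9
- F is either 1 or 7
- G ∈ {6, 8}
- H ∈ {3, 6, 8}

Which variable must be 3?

H

The 8 variables draw from only 8 values {1, 2, 3, 5, 6, 7, 8, 9}, so each is used; only D can be 2, hence D = 2.
Among the 7 still-open variables, 5 fits only A (and all 7 values in {1, 3, 5, 6, 7, 8, 9} must be used), so A = 5.
The 6 still-open variables draw from only 6 values {1, 3, 6, 7, 8, 9}, so each is used; only E can be 9, hence E = 9.
Among the 5 still-open variables, 3 fits only H (and all 5 values in {1, 3, 6, 7, 8} must be used), so H = 3.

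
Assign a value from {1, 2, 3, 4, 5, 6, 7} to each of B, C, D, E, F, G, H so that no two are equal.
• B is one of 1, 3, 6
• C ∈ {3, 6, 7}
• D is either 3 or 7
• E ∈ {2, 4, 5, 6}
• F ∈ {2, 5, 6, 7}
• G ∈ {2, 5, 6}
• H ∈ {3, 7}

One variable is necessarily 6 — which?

C

Among the 7 variables, 1 fits only B (and all 7 values in {1, 2, 3, 4, 5, 6, 7} must be used), so B = 1.
The 6 still-open variables draw from only 6 values {2, 3, 4, 5, 6, 7}, so each is used; only E can be 4, hence E = 4.
The 2 variables D and H are confined to {3, 7}, which locks those values in; drop them from C, F.
So 6 goes to C.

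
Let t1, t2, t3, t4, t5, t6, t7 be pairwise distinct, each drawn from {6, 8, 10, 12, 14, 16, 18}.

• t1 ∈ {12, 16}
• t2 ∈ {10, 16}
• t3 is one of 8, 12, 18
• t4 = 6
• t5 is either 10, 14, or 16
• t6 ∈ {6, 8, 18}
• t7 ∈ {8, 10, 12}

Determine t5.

14

t4's domain is down to {6}, so t4 = 6. Strike 6 from t6.
Among the 6 still-open variables, 14 fits only t5 (and all 6 values in {8, 10, 12, 14, 16, 18} must be used), so t5 = 14.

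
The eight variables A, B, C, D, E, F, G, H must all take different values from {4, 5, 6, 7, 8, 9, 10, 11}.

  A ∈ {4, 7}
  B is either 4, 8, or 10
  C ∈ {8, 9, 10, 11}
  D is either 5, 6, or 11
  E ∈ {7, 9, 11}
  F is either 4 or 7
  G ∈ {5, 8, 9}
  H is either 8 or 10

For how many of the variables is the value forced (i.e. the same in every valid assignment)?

2

The 8 variables together cover exactly {4, 5, 6, 7, 8, 9, 10, 11} — 8 values for 8 variables — and 6 appears only in D's list, so D = 6.
The 7 still-open variables draw from only 7 values {4, 5, 7, 8, 9, 10, 11}, so each is used; only G can be 5, hence G = 5.
The 2 variables A and F are confined to {4, 7}, which locks those values in; drop them from B, E.
B and H between them cover only {8, 10} — a naked pair. Remove those values from C.
Determined: D=6, G=5. The other variables each still have more than one consistent value. That makes 2.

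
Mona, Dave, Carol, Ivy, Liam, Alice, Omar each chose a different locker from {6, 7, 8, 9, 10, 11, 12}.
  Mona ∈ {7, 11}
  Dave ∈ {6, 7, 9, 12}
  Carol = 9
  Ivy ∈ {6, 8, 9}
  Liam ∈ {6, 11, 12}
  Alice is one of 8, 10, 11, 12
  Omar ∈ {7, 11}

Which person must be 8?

Ivy

Carol has just one choice, so Carol = 9. Remove 9 from Dave, Ivy.
The 6 still-open variables draw from only 6 values {6, 7, 8, 10, 11, 12}, so each is used; only Alice can be 10, hence Alice = 10.
The 5 still-open variables draw from only 5 values {6, 7, 8, 11, 12}, so each is used; only Ivy can be 8, hence Ivy = 8.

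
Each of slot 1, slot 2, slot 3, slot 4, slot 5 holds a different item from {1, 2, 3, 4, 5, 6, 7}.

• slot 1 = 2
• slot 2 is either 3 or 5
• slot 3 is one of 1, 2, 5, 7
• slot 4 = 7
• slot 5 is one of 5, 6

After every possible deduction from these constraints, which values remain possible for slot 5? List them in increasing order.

5, 6

slot 1 has just one choice, so slot 1 = 2. Remove 2 from slot 3.
That leaves slot 4 = 7. Eliminate 7 elsewhere: slot 3.
No further eliminations apply; slot 5 can still be any of 5, 6.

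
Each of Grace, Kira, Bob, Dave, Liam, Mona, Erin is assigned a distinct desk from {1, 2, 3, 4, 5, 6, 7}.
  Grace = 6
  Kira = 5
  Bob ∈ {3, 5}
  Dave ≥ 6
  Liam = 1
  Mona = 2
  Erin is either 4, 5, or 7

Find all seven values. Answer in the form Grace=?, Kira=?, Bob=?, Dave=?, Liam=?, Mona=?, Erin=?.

Grace=6, Kira=5, Bob=3, Dave=7, Liam=1, Mona=2, Erin=4

Grace has just one choice, so Grace = 6. Remove 6 from Dave.
Kira's domain is down to {5}, so Kira = 5. So Bob, Erin can't be 5.
That leaves Bob = 3.
That leaves Dave = 7. So Erin can't be 7.
That leaves Liam = 1.
Mona must be 2 (only option left).
Erin has just one choice, so Erin = 4.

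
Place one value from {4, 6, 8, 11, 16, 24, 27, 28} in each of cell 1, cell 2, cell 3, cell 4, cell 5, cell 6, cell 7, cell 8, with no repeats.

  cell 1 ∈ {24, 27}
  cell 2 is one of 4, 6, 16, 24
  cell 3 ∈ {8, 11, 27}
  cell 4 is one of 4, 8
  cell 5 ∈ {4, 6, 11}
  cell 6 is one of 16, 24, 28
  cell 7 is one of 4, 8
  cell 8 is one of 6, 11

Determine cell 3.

27

Among the 8 variables, 28 fits only cell 6 (and all 8 values in {4, 6, 8, 11, 16, 24, 27, 28} must be used), so cell 6 = 28.
The 7 still-open variables together cover exactly {4, 6, 8, 11, 16, 24, 27} — 7 values for 7 variables — and 16 appears only in cell 2's list, so cell 2 = 16.
The 6 still-open variables together cover exactly {4, 6, 8, 11, 24, 27} — 6 values for 6 variables — and 24 appears only in cell 1's list, so cell 1 = 24.
The 5 still-open variables draw from only 5 values {4, 6, 8, 11, 27}, so each is used; only cell 3 can be 27, hence cell 3 = 27.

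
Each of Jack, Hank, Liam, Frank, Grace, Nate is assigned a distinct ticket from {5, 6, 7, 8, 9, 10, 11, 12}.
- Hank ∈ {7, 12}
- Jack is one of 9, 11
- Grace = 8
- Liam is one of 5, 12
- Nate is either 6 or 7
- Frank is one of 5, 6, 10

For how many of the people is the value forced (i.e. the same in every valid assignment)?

Grace has just one choice, so Grace = 8.
Determined: Grace=8. The other people each still have more than one consistent value. That makes 1.

1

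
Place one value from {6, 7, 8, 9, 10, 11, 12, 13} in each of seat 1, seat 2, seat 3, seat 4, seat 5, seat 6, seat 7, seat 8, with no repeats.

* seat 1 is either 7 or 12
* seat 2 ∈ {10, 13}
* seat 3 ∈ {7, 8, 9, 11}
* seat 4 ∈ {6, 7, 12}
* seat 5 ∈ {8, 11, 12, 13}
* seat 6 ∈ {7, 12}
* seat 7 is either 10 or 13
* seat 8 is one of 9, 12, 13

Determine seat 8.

9

The 8 variables together cover exactly {6, 7, 8, 9, 10, 11, 12, 13} — 8 values for 8 variables — and 6 appears only in seat 4's list, so seat 4 = 6.
The 2 variables seat 1 and seat 6 are confined to {7, 12}, which locks those values in; drop them from seat 3, seat 5, seat 8.
seat 2 and seat 7 share exactly the 2 values {10, 13}; by pigeonhole those values go to them, so strike 10, 13 from seat 5, seat 8.
So seat 8 = 9.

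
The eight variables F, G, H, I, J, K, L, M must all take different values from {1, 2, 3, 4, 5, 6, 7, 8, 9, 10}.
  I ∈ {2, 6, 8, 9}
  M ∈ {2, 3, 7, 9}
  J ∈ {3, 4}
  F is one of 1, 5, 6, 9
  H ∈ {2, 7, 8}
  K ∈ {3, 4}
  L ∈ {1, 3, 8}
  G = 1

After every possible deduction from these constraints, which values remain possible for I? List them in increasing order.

G's domain is down to {1}, so G = 1. Remove 1 from F, L.
J and K between them cover only {3, 4} — a naked pair. Remove those values from L, M.
L must be 8 (only option left). So H, I can't be 8.
No further eliminations apply; I can still be any of 2, 6, 9.

2, 6, 9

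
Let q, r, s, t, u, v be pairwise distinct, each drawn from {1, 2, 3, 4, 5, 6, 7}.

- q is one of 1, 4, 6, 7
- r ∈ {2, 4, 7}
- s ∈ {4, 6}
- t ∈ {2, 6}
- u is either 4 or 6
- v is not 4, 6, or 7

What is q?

s and u between them cover only {4, 6} — a naked pair. Remove those values from q, r, t.
t has just one choice, so t = 2. Remove 2 from r, v.
r's domain is down to {7}, so r = 7. Eliminate 7 elsewhere: q.
So q = 1.

1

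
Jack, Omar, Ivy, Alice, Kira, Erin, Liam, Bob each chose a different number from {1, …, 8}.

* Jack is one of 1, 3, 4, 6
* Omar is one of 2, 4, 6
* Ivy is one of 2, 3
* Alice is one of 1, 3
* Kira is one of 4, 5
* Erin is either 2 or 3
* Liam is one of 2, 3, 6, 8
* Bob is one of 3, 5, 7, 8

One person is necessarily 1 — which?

Alice

The 8 variables together cover exactly {1, 2, 3, 4, 5, 6, 7, 8} — 8 values for 8 variables — and 7 appears only in Bob's list, so Bob = 7.
The 7 still-open variables draw from only 7 values {1, 2, 3, 4, 5, 6, 8}, so each is used; only Kira can be 5, hence Kira = 5.
The 6 still-open variables draw from only 6 values {1, 2, 3, 4, 6, 8}, so each is used; only Liam can be 8, hence Liam = 8.
Ivy and Erin share exactly the 2 values {2, 3}; by pigeonhole those values go to them, so strike 2, 3 from Jack, Omar, Alice.
So 1 goes to Alice.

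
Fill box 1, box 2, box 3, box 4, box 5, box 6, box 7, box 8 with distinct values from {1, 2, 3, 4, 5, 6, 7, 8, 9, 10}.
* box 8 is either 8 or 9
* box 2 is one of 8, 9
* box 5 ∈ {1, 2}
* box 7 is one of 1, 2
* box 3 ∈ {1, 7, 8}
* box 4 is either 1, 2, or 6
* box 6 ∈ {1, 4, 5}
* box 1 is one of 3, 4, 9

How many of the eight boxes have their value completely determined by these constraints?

2

The 2 variables box 2 and box 8 are confined to {8, 9}, which locks those values in; drop them from box 1, box 3.
box 5 and box 7 share exactly the 2 values {1, 2}; by pigeonhole those values go to them, so strike 1, 2 from box 3, box 4, box 6.
That leaves box 3 = 7.
box 4 has just one choice, so box 4 = 6.
Determined: box 3=7, box 4=6. The other boxes each still have more than one consistent value. That makes 2.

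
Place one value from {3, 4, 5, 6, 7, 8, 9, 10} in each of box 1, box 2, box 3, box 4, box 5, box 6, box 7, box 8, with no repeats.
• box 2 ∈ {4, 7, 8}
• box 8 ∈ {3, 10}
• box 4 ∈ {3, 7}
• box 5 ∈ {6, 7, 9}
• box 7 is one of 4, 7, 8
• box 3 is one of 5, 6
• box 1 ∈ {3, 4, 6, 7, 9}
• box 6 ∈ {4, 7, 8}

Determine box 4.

The 8 variables together cover exactly {3, 4, 5, 6, 7, 8, 9, 10} — 8 values for 8 variables — and 5 appears only in box 3's list, so box 3 = 5.
Among the 7 still-open variables, 10 fits only box 8 (and all 7 values in {3, 4, 6, 7, 8, 9, 10} must be used), so box 8 = 10.
box 2, box 6, box 7 share exactly the 3 values {4, 7, 8}; by pigeonhole those values go to them, so strike 4, 7, 8 from box 1, box 4, box 5.
So box 4 = 3.

3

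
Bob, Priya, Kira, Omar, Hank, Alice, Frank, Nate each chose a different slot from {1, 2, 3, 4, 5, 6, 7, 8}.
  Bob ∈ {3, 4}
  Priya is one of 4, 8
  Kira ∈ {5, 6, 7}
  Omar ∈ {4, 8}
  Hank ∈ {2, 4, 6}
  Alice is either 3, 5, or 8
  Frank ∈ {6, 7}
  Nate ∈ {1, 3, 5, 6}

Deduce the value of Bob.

Among the 8 variables, 1 fits only Nate (and all 8 values in {1, 2, 3, 4, 5, 6, 7, 8} must be used), so Nate = 1.
The 7 still-open variables draw from only 7 values {2, 3, 4, 5, 6, 7, 8}, so each is used; only Hank can be 2, hence Hank = 2.
The 2 variables Priya and Omar are confined to {4, 8}, which locks those values in; drop them from Bob, Alice.
So Bob = 3.

3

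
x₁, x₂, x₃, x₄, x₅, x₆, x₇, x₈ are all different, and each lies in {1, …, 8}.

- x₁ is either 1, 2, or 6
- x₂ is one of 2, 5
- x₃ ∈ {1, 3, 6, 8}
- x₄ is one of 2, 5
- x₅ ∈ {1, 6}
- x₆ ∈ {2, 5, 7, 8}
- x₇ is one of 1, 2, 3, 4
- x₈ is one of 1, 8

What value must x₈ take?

8

The 8 variables draw from only 8 values {1, 2, 3, 4, 5, 6, 7, 8}, so each is used; only x₇ can be 4, hence x₇ = 4.
Among the 7 still-open variables, 3 fits only x₃ (and all 7 values in {1, 2, 3, 5, 6, 7, 8} must be used), so x₃ = 3.
Among the 6 still-open variables, 7 fits only x₆ (and all 6 values in {1, 2, 5, 6, 7, 8} must be used), so x₆ = 7.
The 5 still-open variables together cover exactly {1, 2, 5, 6, 8} — 5 values for 5 variables — and 8 appears only in x₈'s list, so x₈ = 8.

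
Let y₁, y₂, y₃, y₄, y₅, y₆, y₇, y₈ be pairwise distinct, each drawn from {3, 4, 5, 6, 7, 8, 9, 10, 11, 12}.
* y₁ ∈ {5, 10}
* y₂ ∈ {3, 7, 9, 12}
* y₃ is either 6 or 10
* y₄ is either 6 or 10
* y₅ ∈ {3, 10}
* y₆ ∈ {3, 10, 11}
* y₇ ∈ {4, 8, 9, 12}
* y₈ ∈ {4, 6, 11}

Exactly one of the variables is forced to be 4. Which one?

y₈

y₃ and y₄ share exactly the 2 values {6, 10}; by pigeonhole those values go to them, so strike 6, 10 from y₁, y₅, y₆, y₈.
y₁ has just one choice, so y₁ = 5.
y₅'s domain is down to {3}, so y₅ = 3. So y₂, y₆ can't be 3.
y₆ has just one choice, so y₆ = 11. Eliminate 11 elsewhere: y₈.
So 4 goes to y₈.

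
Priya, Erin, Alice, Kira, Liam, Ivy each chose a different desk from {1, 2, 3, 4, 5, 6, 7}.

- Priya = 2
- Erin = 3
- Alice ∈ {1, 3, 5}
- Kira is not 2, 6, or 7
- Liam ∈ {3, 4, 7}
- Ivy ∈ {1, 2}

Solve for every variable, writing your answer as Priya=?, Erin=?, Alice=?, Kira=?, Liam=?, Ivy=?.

Priya must be 2 (only option left). So Ivy can't be 2.
Erin has just one choice, so Erin = 3. Eliminate 3 elsewhere: Alice, Kira, Liam.
Ivy must be 1 (only option left). Remove 1 from Alice, Kira.
That leaves Alice = 5. So Kira can't be 5.
Kira has just one choice, so Kira = 4. Strike 4 from Liam.
That leaves Liam = 7.

Priya=2, Erin=3, Alice=5, Kira=4, Liam=7, Ivy=1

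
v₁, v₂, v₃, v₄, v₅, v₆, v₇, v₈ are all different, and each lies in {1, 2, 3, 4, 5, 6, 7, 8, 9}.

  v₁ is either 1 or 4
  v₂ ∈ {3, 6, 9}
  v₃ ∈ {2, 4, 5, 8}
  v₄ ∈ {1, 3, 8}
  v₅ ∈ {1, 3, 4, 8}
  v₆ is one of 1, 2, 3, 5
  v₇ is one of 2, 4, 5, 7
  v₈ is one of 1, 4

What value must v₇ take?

7

The 2 variables v₁ and v₈ are confined to {1, 4}, which locks those values in; drop them from v₃, v₄, v₅, v₆, v₇.
v₄ and v₅ between them cover only {3, 8} — a naked pair. Remove those values from v₂, v₃, v₆.
v₃ and v₆ share exactly the 2 values {2, 5}; by pigeonhole those values go to them, so strike 2, 5 from v₇.
So v₇ = 7.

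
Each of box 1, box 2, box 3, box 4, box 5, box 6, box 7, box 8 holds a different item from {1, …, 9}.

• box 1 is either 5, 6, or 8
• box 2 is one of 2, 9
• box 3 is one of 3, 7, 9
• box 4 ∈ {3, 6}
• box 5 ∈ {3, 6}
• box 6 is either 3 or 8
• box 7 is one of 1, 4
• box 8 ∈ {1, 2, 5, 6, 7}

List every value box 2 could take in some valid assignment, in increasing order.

2, 9

box 4 and box 5 between them cover only {3, 6} — a naked pair. Remove those values from box 1, box 3, box 6, box 8.
That leaves box 6 = 8. So box 1 can't be 8.
box 1 has just one choice, so box 1 = 5. Eliminate 5 elsewhere: box 8.
No further eliminations apply; box 2 can still be any of 2, 9.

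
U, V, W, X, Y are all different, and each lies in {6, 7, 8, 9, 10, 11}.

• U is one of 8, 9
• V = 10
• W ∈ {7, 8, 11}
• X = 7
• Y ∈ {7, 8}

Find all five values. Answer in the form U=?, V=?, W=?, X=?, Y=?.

V has just one choice, so V = 10.
X's domain is down to {7}, so X = 7. Remove 7 from W, Y.
Y must be 8 (only option left). Remove 8 from U, W.
That leaves U = 9.
W has just one choice, so W = 11.

U=9, V=10, W=11, X=7, Y=8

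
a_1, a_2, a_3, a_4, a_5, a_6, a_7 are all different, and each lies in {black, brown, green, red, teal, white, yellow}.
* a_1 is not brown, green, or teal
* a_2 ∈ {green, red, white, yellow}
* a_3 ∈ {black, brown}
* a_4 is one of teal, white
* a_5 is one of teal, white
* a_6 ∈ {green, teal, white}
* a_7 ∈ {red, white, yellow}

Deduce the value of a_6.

Among the 7 variables, brown fits only a_3 (and all 7 values in {black, brown, green, red, teal, white, yellow} must be used), so a_3 = brown.
The 6 still-open variables together cover exactly {black, green, red, teal, white, yellow} — 6 values for 6 variables — and black appears only in a_1's list, so a_1 = black.
The 2 variables a_4 and a_5 are confined to {teal, white}, which locks those values in; drop them from a_2, a_6, a_7.
So a_6 = green.

green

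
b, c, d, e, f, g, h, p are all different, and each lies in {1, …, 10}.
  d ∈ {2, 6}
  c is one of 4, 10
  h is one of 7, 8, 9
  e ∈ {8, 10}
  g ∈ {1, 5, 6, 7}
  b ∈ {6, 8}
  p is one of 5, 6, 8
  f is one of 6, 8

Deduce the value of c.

4

b and f share exactly the 2 values {6, 8}; by pigeonhole those values go to them, so strike 6, 8 from d, e, g, h, p.
That leaves d = 2.
e's domain is down to {10}, so e = 10. So c can't be 10.
So c = 4.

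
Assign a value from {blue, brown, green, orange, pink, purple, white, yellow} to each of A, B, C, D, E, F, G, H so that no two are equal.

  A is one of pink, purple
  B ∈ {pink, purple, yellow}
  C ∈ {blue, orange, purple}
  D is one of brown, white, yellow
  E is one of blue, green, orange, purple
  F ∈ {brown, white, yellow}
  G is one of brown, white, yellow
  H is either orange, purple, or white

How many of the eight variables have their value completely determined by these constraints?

3

The 8 variables together cover exactly {blue, brown, green, orange, pink, purple, white, yellow} — 8 values for 8 variables — and green appears only in E's list, so E = green.
Among the 7 still-open variables, blue fits only C (and all 7 values in {blue, brown, orange, pink, purple, white, yellow} must be used), so C = blue.
The 6 still-open variables draw from only 6 values {brown, orange, pink, purple, white, yellow}, so each is used; only H can be orange, hence H = orange.
D, F, G between them cover only {brown, white, yellow} — a naked triple. Remove those values from B.
Determined: C=blue, E=green, H=orange. The other variables each still have more than one consistent value. That makes 3.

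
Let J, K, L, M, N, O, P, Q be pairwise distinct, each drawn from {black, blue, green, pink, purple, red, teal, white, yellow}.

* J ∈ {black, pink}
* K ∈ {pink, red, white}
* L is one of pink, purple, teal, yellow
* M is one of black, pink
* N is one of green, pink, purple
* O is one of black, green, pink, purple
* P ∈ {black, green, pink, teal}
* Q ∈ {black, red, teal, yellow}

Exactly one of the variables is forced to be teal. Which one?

P

Among the 8 variables, white fits only K (and all 8 values in {black, green, pink, purple, red, teal, white, yellow} must be used), so K = white.
The 7 still-open variables draw from only 7 values {black, green, pink, purple, red, teal, yellow}, so each is used; only Q can be red, hence Q = red.
The 6 still-open variables draw from only 6 values {black, green, pink, purple, teal, yellow}, so each is used; only L can be yellow, hence L = yellow.
The 5 still-open variables draw from only 5 values {black, green, pink, purple, teal}, so each is used; only P can be teal, hence P = teal.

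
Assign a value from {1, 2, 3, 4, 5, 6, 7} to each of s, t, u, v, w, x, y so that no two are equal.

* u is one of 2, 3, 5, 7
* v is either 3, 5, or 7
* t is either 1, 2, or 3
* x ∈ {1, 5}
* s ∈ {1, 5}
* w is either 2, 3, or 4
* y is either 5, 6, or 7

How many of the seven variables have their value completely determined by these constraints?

2

The 7 variables draw from only 7 values {1, 2, 3, 4, 5, 6, 7}, so each is used; only w can be 4, hence w = 4.
The 6 still-open variables together cover exactly {1, 2, 3, 5, 6, 7} — 6 values for 6 variables — and 6 appears only in y's list, so y = 6.
s and x share exactly the 2 values {1, 5}; by pigeonhole those values go to them, so strike 1, 5 from t, u, v.
Determined: w=4, y=6. The other variables each still have more than one consistent value. That makes 2.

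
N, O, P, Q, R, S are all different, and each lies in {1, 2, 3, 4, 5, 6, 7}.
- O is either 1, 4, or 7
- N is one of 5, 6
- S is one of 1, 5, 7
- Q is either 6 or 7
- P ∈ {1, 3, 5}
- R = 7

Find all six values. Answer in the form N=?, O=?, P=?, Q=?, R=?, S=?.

R has just one choice, so R = 7. Remove 7 from O, Q, S.
That leaves Q = 6. Eliminate 6 elsewhere: N.
N has just one choice, so N = 5. Remove 5 from P, S.
S must be 1 (only option left). Strike 1 from O, P.
O's domain is down to {4}, so O = 4.
That leaves P = 3.

N=5, O=4, P=3, Q=6, R=7, S=1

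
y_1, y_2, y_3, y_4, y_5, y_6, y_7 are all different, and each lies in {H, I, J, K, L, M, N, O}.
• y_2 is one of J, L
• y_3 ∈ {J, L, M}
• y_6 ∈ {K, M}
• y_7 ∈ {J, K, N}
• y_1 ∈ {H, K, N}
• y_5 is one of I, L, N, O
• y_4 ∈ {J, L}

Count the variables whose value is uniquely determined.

4

y_2 and y_4 between them cover only {J, L} — a naked pair. Remove those values from y_3, y_5, y_7.
y_3 has just one choice, so y_3 = M. Strike M from y_6.
y_6 has just one choice, so y_6 = K. Eliminate K elsewhere: y_1, y_7.
y_7's domain is down to {N}, so y_7 = N. Remove N from y_1, y_5.
That leaves y_1 = H.
Determined: y_1=H, y_3=M, y_6=K, y_7=N. The other variables each still have more than one consistent value. That makes 4.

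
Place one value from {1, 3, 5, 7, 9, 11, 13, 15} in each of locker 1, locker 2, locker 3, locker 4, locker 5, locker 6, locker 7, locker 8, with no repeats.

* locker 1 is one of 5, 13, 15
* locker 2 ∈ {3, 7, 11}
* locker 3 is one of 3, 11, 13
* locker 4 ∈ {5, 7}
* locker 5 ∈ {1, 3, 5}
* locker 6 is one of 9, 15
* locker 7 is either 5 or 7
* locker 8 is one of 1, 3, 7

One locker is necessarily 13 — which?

locker 3

The 8 variables together cover exactly {1, 3, 5, 7, 9, 11, 13, 15} — 8 values for 8 variables — and 9 appears only in locker 6's list, so locker 6 = 9.
The 7 still-open variables together cover exactly {1, 3, 5, 7, 11, 13, 15} — 7 values for 7 variables — and 15 appears only in locker 1's list, so locker 1 = 15.
The 6 still-open variables draw from only 6 values {1, 3, 5, 7, 11, 13}, so each is used; only locker 3 can be 13, hence locker 3 = 13.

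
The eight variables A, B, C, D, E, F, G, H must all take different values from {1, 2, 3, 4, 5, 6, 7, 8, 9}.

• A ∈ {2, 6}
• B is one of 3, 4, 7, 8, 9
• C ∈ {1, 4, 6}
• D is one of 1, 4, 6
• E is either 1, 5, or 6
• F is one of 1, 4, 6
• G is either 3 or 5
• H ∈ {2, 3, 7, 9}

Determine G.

The 3 variables C, D, F are confined to {1, 4, 6}, which locks those values in; drop them from A, B, E.
A has just one choice, so A = 2. Eliminate 2 elsewhere: H.
E's domain is down to {5}, so E = 5. Remove 5 from G.
So G = 3.

3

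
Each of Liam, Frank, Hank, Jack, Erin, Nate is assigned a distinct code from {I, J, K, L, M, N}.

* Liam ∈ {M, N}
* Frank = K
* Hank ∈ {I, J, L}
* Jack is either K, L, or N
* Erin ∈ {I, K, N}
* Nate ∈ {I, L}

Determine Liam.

M

Frank has just one choice, so Frank = K. So Jack, Erin can't be K.
Among the 5 still-open variables, J fits only Hank (and all 5 values in {I, J, L, M, N} must be used), so Hank = J.
The 4 still-open variables draw from only 4 values {I, L, M, N}, so each is used; only Liam can be M, hence Liam = M.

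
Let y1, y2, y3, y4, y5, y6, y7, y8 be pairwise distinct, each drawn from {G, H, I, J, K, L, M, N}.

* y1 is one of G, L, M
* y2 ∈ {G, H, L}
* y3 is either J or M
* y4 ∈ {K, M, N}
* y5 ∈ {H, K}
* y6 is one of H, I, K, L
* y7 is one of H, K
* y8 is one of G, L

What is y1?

The 8 variables draw from only 8 values {G, H, I, J, K, L, M, N}, so each is used; only y6 can be I, hence y6 = I.
The 7 still-open variables together cover exactly {G, H, J, K, L, M, N} — 7 values for 7 variables — and J appears only in y3's list, so y3 = J.
The 6 still-open variables draw from only 6 values {G, H, K, L, M, N}, so each is used; only y4 can be N, hence y4 = N.
The 5 still-open variables together cover exactly {G, H, K, L, M} — 5 values for 5 variables — and M appears only in y1's list, so y1 = M.

M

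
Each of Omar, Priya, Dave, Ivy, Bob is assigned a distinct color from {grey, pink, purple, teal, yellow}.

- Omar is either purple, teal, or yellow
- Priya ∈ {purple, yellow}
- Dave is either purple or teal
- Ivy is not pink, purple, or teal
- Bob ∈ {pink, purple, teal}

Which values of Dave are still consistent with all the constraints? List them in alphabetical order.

purple, teal

The 5 variables draw from only 5 values {grey, pink, purple, teal, yellow}, so each is used; only Ivy can be grey, hence Ivy = grey.
Among the 4 still-open variables, pink fits only Bob (and all 4 values in {pink, purple, teal, yellow} must be used), so Bob = pink.
No further eliminations apply; Dave can still be any of purple, teal.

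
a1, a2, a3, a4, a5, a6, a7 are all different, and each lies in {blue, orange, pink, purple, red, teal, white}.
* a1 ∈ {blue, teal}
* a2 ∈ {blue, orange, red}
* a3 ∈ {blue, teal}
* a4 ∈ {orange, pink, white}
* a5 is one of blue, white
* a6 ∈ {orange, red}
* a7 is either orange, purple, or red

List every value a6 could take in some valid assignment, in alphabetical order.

The 7 variables together cover exactly {blue, orange, pink, purple, red, teal, white} — 7 values for 7 variables — and pink appears only in a4's list, so a4 = pink.
The 6 still-open variables together cover exactly {blue, orange, purple, red, teal, white} — 6 values for 6 variables — and purple appears only in a7's list, so a7 = purple.
The 5 still-open variables together cover exactly {blue, orange, red, teal, white} — 5 values for 5 variables — and white appears only in a5's list, so a5 = white.
The 2 variables a1 and a3 are confined to {blue, teal}, which locks those values in; drop them from a2.
No further eliminations apply; a6 can still be any of orange, red.

orange, red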